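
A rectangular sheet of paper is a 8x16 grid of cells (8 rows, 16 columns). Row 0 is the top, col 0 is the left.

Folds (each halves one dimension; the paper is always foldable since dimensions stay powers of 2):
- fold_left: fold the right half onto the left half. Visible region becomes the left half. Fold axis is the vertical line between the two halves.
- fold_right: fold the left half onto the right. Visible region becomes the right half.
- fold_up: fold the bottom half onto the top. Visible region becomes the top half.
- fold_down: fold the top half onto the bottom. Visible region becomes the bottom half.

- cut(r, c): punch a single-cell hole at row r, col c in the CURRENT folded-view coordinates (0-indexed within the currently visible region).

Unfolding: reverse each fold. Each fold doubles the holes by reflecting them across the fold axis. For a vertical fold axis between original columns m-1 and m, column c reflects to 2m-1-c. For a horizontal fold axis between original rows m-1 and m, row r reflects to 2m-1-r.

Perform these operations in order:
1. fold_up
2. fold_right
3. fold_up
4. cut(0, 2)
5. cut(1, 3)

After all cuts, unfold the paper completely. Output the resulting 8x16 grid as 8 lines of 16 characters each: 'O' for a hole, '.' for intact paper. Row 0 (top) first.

Op 1 fold_up: fold axis h@4; visible region now rows[0,4) x cols[0,16) = 4x16
Op 2 fold_right: fold axis v@8; visible region now rows[0,4) x cols[8,16) = 4x8
Op 3 fold_up: fold axis h@2; visible region now rows[0,2) x cols[8,16) = 2x8
Op 4 cut(0, 2): punch at orig (0,10); cuts so far [(0, 10)]; region rows[0,2) x cols[8,16) = 2x8
Op 5 cut(1, 3): punch at orig (1,11); cuts so far [(0, 10), (1, 11)]; region rows[0,2) x cols[8,16) = 2x8
Unfold 1 (reflect across h@2): 4 holes -> [(0, 10), (1, 11), (2, 11), (3, 10)]
Unfold 2 (reflect across v@8): 8 holes -> [(0, 5), (0, 10), (1, 4), (1, 11), (2, 4), (2, 11), (3, 5), (3, 10)]
Unfold 3 (reflect across h@4): 16 holes -> [(0, 5), (0, 10), (1, 4), (1, 11), (2, 4), (2, 11), (3, 5), (3, 10), (4, 5), (4, 10), (5, 4), (5, 11), (6, 4), (6, 11), (7, 5), (7, 10)]

Answer: .....O....O.....
....O......O....
....O......O....
.....O....O.....
.....O....O.....
....O......O....
....O......O....
.....O....O.....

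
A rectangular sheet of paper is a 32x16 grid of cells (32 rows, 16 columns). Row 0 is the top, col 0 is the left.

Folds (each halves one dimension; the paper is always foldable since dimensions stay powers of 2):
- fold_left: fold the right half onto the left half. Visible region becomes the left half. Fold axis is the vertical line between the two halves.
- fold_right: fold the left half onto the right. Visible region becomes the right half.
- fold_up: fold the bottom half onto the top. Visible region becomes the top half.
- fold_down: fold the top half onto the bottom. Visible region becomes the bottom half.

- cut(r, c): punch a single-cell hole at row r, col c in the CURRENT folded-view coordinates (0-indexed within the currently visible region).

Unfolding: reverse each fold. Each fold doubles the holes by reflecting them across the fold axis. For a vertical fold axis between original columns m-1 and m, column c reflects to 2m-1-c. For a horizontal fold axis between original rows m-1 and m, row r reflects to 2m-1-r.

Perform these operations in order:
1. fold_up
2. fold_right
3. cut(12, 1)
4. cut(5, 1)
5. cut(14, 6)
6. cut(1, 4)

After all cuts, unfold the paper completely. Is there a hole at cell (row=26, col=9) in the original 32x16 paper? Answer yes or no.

Answer: yes

Derivation:
Op 1 fold_up: fold axis h@16; visible region now rows[0,16) x cols[0,16) = 16x16
Op 2 fold_right: fold axis v@8; visible region now rows[0,16) x cols[8,16) = 16x8
Op 3 cut(12, 1): punch at orig (12,9); cuts so far [(12, 9)]; region rows[0,16) x cols[8,16) = 16x8
Op 4 cut(5, 1): punch at orig (5,9); cuts so far [(5, 9), (12, 9)]; region rows[0,16) x cols[8,16) = 16x8
Op 5 cut(14, 6): punch at orig (14,14); cuts so far [(5, 9), (12, 9), (14, 14)]; region rows[0,16) x cols[8,16) = 16x8
Op 6 cut(1, 4): punch at orig (1,12); cuts so far [(1, 12), (5, 9), (12, 9), (14, 14)]; region rows[0,16) x cols[8,16) = 16x8
Unfold 1 (reflect across v@8): 8 holes -> [(1, 3), (1, 12), (5, 6), (5, 9), (12, 6), (12, 9), (14, 1), (14, 14)]
Unfold 2 (reflect across h@16): 16 holes -> [(1, 3), (1, 12), (5, 6), (5, 9), (12, 6), (12, 9), (14, 1), (14, 14), (17, 1), (17, 14), (19, 6), (19, 9), (26, 6), (26, 9), (30, 3), (30, 12)]
Holes: [(1, 3), (1, 12), (5, 6), (5, 9), (12, 6), (12, 9), (14, 1), (14, 14), (17, 1), (17, 14), (19, 6), (19, 9), (26, 6), (26, 9), (30, 3), (30, 12)]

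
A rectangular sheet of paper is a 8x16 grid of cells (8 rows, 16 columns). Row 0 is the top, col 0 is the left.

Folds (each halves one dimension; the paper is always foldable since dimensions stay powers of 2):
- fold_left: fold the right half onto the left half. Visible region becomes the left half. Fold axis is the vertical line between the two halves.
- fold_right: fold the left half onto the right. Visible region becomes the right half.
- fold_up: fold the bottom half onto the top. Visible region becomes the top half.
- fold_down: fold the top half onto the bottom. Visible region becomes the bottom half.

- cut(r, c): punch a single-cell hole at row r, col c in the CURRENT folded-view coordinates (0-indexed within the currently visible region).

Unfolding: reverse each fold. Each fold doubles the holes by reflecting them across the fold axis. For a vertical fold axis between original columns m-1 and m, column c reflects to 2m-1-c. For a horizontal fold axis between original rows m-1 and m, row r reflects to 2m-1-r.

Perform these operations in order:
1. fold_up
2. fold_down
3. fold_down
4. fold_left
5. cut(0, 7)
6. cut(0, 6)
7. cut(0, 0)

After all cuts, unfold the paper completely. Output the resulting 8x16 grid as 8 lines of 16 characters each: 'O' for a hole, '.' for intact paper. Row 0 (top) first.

Op 1 fold_up: fold axis h@4; visible region now rows[0,4) x cols[0,16) = 4x16
Op 2 fold_down: fold axis h@2; visible region now rows[2,4) x cols[0,16) = 2x16
Op 3 fold_down: fold axis h@3; visible region now rows[3,4) x cols[0,16) = 1x16
Op 4 fold_left: fold axis v@8; visible region now rows[3,4) x cols[0,8) = 1x8
Op 5 cut(0, 7): punch at orig (3,7); cuts so far [(3, 7)]; region rows[3,4) x cols[0,8) = 1x8
Op 6 cut(0, 6): punch at orig (3,6); cuts so far [(3, 6), (3, 7)]; region rows[3,4) x cols[0,8) = 1x8
Op 7 cut(0, 0): punch at orig (3,0); cuts so far [(3, 0), (3, 6), (3, 7)]; region rows[3,4) x cols[0,8) = 1x8
Unfold 1 (reflect across v@8): 6 holes -> [(3, 0), (3, 6), (3, 7), (3, 8), (3, 9), (3, 15)]
Unfold 2 (reflect across h@3): 12 holes -> [(2, 0), (2, 6), (2, 7), (2, 8), (2, 9), (2, 15), (3, 0), (3, 6), (3, 7), (3, 8), (3, 9), (3, 15)]
Unfold 3 (reflect across h@2): 24 holes -> [(0, 0), (0, 6), (0, 7), (0, 8), (0, 9), (0, 15), (1, 0), (1, 6), (1, 7), (1, 8), (1, 9), (1, 15), (2, 0), (2, 6), (2, 7), (2, 8), (2, 9), (2, 15), (3, 0), (3, 6), (3, 7), (3, 8), (3, 9), (3, 15)]
Unfold 4 (reflect across h@4): 48 holes -> [(0, 0), (0, 6), (0, 7), (0, 8), (0, 9), (0, 15), (1, 0), (1, 6), (1, 7), (1, 8), (1, 9), (1, 15), (2, 0), (2, 6), (2, 7), (2, 8), (2, 9), (2, 15), (3, 0), (3, 6), (3, 7), (3, 8), (3, 9), (3, 15), (4, 0), (4, 6), (4, 7), (4, 8), (4, 9), (4, 15), (5, 0), (5, 6), (5, 7), (5, 8), (5, 9), (5, 15), (6, 0), (6, 6), (6, 7), (6, 8), (6, 9), (6, 15), (7, 0), (7, 6), (7, 7), (7, 8), (7, 9), (7, 15)]

Answer: O.....OOOO.....O
O.....OOOO.....O
O.....OOOO.....O
O.....OOOO.....O
O.....OOOO.....O
O.....OOOO.....O
O.....OOOO.....O
O.....OOOO.....O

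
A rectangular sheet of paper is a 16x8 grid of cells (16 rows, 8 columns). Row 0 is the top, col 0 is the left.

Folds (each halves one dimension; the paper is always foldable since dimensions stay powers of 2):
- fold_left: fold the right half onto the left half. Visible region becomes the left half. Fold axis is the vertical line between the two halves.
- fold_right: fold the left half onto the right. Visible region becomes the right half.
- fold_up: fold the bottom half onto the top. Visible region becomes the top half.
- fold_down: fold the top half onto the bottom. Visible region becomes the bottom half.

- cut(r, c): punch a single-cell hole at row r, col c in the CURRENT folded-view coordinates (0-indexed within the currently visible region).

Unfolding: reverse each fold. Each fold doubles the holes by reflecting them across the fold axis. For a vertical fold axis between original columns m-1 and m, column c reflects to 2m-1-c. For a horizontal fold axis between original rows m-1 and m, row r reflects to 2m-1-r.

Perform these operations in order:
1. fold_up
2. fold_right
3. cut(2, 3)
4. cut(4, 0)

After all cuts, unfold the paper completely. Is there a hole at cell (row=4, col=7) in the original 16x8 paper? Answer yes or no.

Answer: no

Derivation:
Op 1 fold_up: fold axis h@8; visible region now rows[0,8) x cols[0,8) = 8x8
Op 2 fold_right: fold axis v@4; visible region now rows[0,8) x cols[4,8) = 8x4
Op 3 cut(2, 3): punch at orig (2,7); cuts so far [(2, 7)]; region rows[0,8) x cols[4,8) = 8x4
Op 4 cut(4, 0): punch at orig (4,4); cuts so far [(2, 7), (4, 4)]; region rows[0,8) x cols[4,8) = 8x4
Unfold 1 (reflect across v@4): 4 holes -> [(2, 0), (2, 7), (4, 3), (4, 4)]
Unfold 2 (reflect across h@8): 8 holes -> [(2, 0), (2, 7), (4, 3), (4, 4), (11, 3), (11, 4), (13, 0), (13, 7)]
Holes: [(2, 0), (2, 7), (4, 3), (4, 4), (11, 3), (11, 4), (13, 0), (13, 7)]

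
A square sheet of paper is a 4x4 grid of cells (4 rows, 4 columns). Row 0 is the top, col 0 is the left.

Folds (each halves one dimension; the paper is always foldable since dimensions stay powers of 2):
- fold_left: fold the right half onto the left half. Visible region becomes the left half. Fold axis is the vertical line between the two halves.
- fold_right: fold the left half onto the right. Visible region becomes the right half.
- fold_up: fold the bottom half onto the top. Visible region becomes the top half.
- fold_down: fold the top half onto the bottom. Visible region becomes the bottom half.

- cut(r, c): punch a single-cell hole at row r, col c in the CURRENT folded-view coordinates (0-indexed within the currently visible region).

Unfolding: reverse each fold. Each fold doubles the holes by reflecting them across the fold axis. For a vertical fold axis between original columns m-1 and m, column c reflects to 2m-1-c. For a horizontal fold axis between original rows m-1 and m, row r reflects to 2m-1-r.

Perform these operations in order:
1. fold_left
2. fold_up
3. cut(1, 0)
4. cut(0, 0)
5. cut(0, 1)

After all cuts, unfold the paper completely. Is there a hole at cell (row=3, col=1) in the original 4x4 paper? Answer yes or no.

Answer: yes

Derivation:
Op 1 fold_left: fold axis v@2; visible region now rows[0,4) x cols[0,2) = 4x2
Op 2 fold_up: fold axis h@2; visible region now rows[0,2) x cols[0,2) = 2x2
Op 3 cut(1, 0): punch at orig (1,0); cuts so far [(1, 0)]; region rows[0,2) x cols[0,2) = 2x2
Op 4 cut(0, 0): punch at orig (0,0); cuts so far [(0, 0), (1, 0)]; region rows[0,2) x cols[0,2) = 2x2
Op 5 cut(0, 1): punch at orig (0,1); cuts so far [(0, 0), (0, 1), (1, 0)]; region rows[0,2) x cols[0,2) = 2x2
Unfold 1 (reflect across h@2): 6 holes -> [(0, 0), (0, 1), (1, 0), (2, 0), (3, 0), (3, 1)]
Unfold 2 (reflect across v@2): 12 holes -> [(0, 0), (0, 1), (0, 2), (0, 3), (1, 0), (1, 3), (2, 0), (2, 3), (3, 0), (3, 1), (3, 2), (3, 3)]
Holes: [(0, 0), (0, 1), (0, 2), (0, 3), (1, 0), (1, 3), (2, 0), (2, 3), (3, 0), (3, 1), (3, 2), (3, 3)]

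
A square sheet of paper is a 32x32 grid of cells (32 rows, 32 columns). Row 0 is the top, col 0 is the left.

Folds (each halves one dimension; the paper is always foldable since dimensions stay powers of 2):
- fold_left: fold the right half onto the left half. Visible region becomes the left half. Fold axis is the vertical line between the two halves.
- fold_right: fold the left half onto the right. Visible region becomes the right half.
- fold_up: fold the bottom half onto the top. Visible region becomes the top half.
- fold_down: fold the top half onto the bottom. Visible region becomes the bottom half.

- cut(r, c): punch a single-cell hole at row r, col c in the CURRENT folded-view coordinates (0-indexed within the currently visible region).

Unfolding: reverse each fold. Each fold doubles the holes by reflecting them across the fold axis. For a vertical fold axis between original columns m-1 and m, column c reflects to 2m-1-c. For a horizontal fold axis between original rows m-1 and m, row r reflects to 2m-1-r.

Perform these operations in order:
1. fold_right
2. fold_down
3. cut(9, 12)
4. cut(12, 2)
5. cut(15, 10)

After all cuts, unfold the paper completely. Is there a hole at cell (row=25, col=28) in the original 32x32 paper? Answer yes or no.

Answer: yes

Derivation:
Op 1 fold_right: fold axis v@16; visible region now rows[0,32) x cols[16,32) = 32x16
Op 2 fold_down: fold axis h@16; visible region now rows[16,32) x cols[16,32) = 16x16
Op 3 cut(9, 12): punch at orig (25,28); cuts so far [(25, 28)]; region rows[16,32) x cols[16,32) = 16x16
Op 4 cut(12, 2): punch at orig (28,18); cuts so far [(25, 28), (28, 18)]; region rows[16,32) x cols[16,32) = 16x16
Op 5 cut(15, 10): punch at orig (31,26); cuts so far [(25, 28), (28, 18), (31, 26)]; region rows[16,32) x cols[16,32) = 16x16
Unfold 1 (reflect across h@16): 6 holes -> [(0, 26), (3, 18), (6, 28), (25, 28), (28, 18), (31, 26)]
Unfold 2 (reflect across v@16): 12 holes -> [(0, 5), (0, 26), (3, 13), (3, 18), (6, 3), (6, 28), (25, 3), (25, 28), (28, 13), (28, 18), (31, 5), (31, 26)]
Holes: [(0, 5), (0, 26), (3, 13), (3, 18), (6, 3), (6, 28), (25, 3), (25, 28), (28, 13), (28, 18), (31, 5), (31, 26)]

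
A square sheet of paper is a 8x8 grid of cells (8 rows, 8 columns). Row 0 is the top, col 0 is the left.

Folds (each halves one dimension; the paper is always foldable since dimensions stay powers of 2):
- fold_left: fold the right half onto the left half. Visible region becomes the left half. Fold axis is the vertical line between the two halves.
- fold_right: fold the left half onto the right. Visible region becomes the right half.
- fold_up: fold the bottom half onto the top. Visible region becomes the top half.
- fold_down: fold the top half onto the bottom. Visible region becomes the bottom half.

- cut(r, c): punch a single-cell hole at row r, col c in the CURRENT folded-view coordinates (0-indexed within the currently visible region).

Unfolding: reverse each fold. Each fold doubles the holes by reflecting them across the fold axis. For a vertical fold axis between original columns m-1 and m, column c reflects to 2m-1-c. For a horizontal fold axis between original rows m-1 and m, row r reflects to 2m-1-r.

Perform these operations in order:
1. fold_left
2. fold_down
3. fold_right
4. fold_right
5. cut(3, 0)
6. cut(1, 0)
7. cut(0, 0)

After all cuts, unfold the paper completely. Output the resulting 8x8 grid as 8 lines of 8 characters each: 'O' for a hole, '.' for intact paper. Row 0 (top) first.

Answer: OOOOOOOO
........
OOOOOOOO
OOOOOOOO
OOOOOOOO
OOOOOOOO
........
OOOOOOOO

Derivation:
Op 1 fold_left: fold axis v@4; visible region now rows[0,8) x cols[0,4) = 8x4
Op 2 fold_down: fold axis h@4; visible region now rows[4,8) x cols[0,4) = 4x4
Op 3 fold_right: fold axis v@2; visible region now rows[4,8) x cols[2,4) = 4x2
Op 4 fold_right: fold axis v@3; visible region now rows[4,8) x cols[3,4) = 4x1
Op 5 cut(3, 0): punch at orig (7,3); cuts so far [(7, 3)]; region rows[4,8) x cols[3,4) = 4x1
Op 6 cut(1, 0): punch at orig (5,3); cuts so far [(5, 3), (7, 3)]; region rows[4,8) x cols[3,4) = 4x1
Op 7 cut(0, 0): punch at orig (4,3); cuts so far [(4, 3), (5, 3), (7, 3)]; region rows[4,8) x cols[3,4) = 4x1
Unfold 1 (reflect across v@3): 6 holes -> [(4, 2), (4, 3), (5, 2), (5, 3), (7, 2), (7, 3)]
Unfold 2 (reflect across v@2): 12 holes -> [(4, 0), (4, 1), (4, 2), (4, 3), (5, 0), (5, 1), (5, 2), (5, 3), (7, 0), (7, 1), (7, 2), (7, 3)]
Unfold 3 (reflect across h@4): 24 holes -> [(0, 0), (0, 1), (0, 2), (0, 3), (2, 0), (2, 1), (2, 2), (2, 3), (3, 0), (3, 1), (3, 2), (3, 3), (4, 0), (4, 1), (4, 2), (4, 3), (5, 0), (5, 1), (5, 2), (5, 3), (7, 0), (7, 1), (7, 2), (7, 3)]
Unfold 4 (reflect across v@4): 48 holes -> [(0, 0), (0, 1), (0, 2), (0, 3), (0, 4), (0, 5), (0, 6), (0, 7), (2, 0), (2, 1), (2, 2), (2, 3), (2, 4), (2, 5), (2, 6), (2, 7), (3, 0), (3, 1), (3, 2), (3, 3), (3, 4), (3, 5), (3, 6), (3, 7), (4, 0), (4, 1), (4, 2), (4, 3), (4, 4), (4, 5), (4, 6), (4, 7), (5, 0), (5, 1), (5, 2), (5, 3), (5, 4), (5, 5), (5, 6), (5, 7), (7, 0), (7, 1), (7, 2), (7, 3), (7, 4), (7, 5), (7, 6), (7, 7)]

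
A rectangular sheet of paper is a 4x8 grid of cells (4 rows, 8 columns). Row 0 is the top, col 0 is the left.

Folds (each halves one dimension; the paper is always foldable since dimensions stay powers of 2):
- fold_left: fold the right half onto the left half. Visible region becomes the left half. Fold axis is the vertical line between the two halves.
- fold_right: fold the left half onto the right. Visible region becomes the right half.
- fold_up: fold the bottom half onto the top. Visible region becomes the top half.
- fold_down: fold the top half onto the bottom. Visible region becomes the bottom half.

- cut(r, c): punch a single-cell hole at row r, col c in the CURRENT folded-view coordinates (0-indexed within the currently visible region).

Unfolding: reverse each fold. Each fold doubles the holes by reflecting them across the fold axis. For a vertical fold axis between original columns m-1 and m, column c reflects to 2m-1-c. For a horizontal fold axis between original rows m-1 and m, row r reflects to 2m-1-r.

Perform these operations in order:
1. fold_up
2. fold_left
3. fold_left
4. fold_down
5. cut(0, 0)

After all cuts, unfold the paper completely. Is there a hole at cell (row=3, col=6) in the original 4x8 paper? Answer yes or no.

Op 1 fold_up: fold axis h@2; visible region now rows[0,2) x cols[0,8) = 2x8
Op 2 fold_left: fold axis v@4; visible region now rows[0,2) x cols[0,4) = 2x4
Op 3 fold_left: fold axis v@2; visible region now rows[0,2) x cols[0,2) = 2x2
Op 4 fold_down: fold axis h@1; visible region now rows[1,2) x cols[0,2) = 1x2
Op 5 cut(0, 0): punch at orig (1,0); cuts so far [(1, 0)]; region rows[1,2) x cols[0,2) = 1x2
Unfold 1 (reflect across h@1): 2 holes -> [(0, 0), (1, 0)]
Unfold 2 (reflect across v@2): 4 holes -> [(0, 0), (0, 3), (1, 0), (1, 3)]
Unfold 3 (reflect across v@4): 8 holes -> [(0, 0), (0, 3), (0, 4), (0, 7), (1, 0), (1, 3), (1, 4), (1, 7)]
Unfold 4 (reflect across h@2): 16 holes -> [(0, 0), (0, 3), (0, 4), (0, 7), (1, 0), (1, 3), (1, 4), (1, 7), (2, 0), (2, 3), (2, 4), (2, 7), (3, 0), (3, 3), (3, 4), (3, 7)]
Holes: [(0, 0), (0, 3), (0, 4), (0, 7), (1, 0), (1, 3), (1, 4), (1, 7), (2, 0), (2, 3), (2, 4), (2, 7), (3, 0), (3, 3), (3, 4), (3, 7)]

Answer: no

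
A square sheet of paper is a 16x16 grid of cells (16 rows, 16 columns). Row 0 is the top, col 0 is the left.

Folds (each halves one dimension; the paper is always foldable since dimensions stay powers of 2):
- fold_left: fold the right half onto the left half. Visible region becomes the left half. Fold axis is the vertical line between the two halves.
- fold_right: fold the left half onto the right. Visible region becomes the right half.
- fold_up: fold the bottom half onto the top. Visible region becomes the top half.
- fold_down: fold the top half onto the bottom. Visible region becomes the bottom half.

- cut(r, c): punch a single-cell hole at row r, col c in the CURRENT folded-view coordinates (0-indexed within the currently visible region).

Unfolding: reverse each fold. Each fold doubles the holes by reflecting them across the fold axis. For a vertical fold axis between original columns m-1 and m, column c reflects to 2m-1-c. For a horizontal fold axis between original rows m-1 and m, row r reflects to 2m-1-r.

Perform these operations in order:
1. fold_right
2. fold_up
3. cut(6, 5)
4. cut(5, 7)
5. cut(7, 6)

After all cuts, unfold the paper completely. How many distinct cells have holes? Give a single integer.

Op 1 fold_right: fold axis v@8; visible region now rows[0,16) x cols[8,16) = 16x8
Op 2 fold_up: fold axis h@8; visible region now rows[0,8) x cols[8,16) = 8x8
Op 3 cut(6, 5): punch at orig (6,13); cuts so far [(6, 13)]; region rows[0,8) x cols[8,16) = 8x8
Op 4 cut(5, 7): punch at orig (5,15); cuts so far [(5, 15), (6, 13)]; region rows[0,8) x cols[8,16) = 8x8
Op 5 cut(7, 6): punch at orig (7,14); cuts so far [(5, 15), (6, 13), (7, 14)]; region rows[0,8) x cols[8,16) = 8x8
Unfold 1 (reflect across h@8): 6 holes -> [(5, 15), (6, 13), (7, 14), (8, 14), (9, 13), (10, 15)]
Unfold 2 (reflect across v@8): 12 holes -> [(5, 0), (5, 15), (6, 2), (6, 13), (7, 1), (7, 14), (8, 1), (8, 14), (9, 2), (9, 13), (10, 0), (10, 15)]

Answer: 12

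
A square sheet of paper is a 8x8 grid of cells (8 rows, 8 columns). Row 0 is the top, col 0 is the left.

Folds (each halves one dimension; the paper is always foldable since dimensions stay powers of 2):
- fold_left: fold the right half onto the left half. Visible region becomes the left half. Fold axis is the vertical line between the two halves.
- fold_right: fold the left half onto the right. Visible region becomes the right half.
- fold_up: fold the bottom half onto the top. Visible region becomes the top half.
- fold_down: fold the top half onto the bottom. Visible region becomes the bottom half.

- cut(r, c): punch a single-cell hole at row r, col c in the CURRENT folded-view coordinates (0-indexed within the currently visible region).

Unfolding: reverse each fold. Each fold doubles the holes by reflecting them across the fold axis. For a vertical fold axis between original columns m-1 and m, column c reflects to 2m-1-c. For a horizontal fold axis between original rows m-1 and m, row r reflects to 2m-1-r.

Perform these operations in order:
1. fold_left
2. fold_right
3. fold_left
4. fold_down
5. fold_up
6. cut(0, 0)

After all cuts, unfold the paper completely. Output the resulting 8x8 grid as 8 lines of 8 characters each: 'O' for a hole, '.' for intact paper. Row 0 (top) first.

Answer: OOOOOOOO
........
........
OOOOOOOO
OOOOOOOO
........
........
OOOOOOOO

Derivation:
Op 1 fold_left: fold axis v@4; visible region now rows[0,8) x cols[0,4) = 8x4
Op 2 fold_right: fold axis v@2; visible region now rows[0,8) x cols[2,4) = 8x2
Op 3 fold_left: fold axis v@3; visible region now rows[0,8) x cols[2,3) = 8x1
Op 4 fold_down: fold axis h@4; visible region now rows[4,8) x cols[2,3) = 4x1
Op 5 fold_up: fold axis h@6; visible region now rows[4,6) x cols[2,3) = 2x1
Op 6 cut(0, 0): punch at orig (4,2); cuts so far [(4, 2)]; region rows[4,6) x cols[2,3) = 2x1
Unfold 1 (reflect across h@6): 2 holes -> [(4, 2), (7, 2)]
Unfold 2 (reflect across h@4): 4 holes -> [(0, 2), (3, 2), (4, 2), (7, 2)]
Unfold 3 (reflect across v@3): 8 holes -> [(0, 2), (0, 3), (3, 2), (3, 3), (4, 2), (4, 3), (7, 2), (7, 3)]
Unfold 4 (reflect across v@2): 16 holes -> [(0, 0), (0, 1), (0, 2), (0, 3), (3, 0), (3, 1), (3, 2), (3, 3), (4, 0), (4, 1), (4, 2), (4, 3), (7, 0), (7, 1), (7, 2), (7, 3)]
Unfold 5 (reflect across v@4): 32 holes -> [(0, 0), (0, 1), (0, 2), (0, 3), (0, 4), (0, 5), (0, 6), (0, 7), (3, 0), (3, 1), (3, 2), (3, 3), (3, 4), (3, 5), (3, 6), (3, 7), (4, 0), (4, 1), (4, 2), (4, 3), (4, 4), (4, 5), (4, 6), (4, 7), (7, 0), (7, 1), (7, 2), (7, 3), (7, 4), (7, 5), (7, 6), (7, 7)]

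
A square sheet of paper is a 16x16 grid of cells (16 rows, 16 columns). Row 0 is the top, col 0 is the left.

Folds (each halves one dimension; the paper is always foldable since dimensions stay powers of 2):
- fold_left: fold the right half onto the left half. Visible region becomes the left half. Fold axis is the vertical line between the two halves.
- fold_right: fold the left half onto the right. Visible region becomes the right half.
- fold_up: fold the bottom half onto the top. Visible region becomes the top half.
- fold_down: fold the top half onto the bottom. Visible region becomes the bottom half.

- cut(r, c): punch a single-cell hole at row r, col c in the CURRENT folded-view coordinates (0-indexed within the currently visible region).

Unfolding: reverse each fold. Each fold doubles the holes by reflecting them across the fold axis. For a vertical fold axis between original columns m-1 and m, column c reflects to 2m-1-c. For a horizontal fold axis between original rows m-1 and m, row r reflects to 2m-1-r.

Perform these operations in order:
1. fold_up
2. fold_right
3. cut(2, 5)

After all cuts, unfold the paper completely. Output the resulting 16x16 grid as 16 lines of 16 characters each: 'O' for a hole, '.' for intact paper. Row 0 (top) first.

Answer: ................
................
..O..........O..
................
................
................
................
................
................
................
................
................
................
..O..........O..
................
................

Derivation:
Op 1 fold_up: fold axis h@8; visible region now rows[0,8) x cols[0,16) = 8x16
Op 2 fold_right: fold axis v@8; visible region now rows[0,8) x cols[8,16) = 8x8
Op 3 cut(2, 5): punch at orig (2,13); cuts so far [(2, 13)]; region rows[0,8) x cols[8,16) = 8x8
Unfold 1 (reflect across v@8): 2 holes -> [(2, 2), (2, 13)]
Unfold 2 (reflect across h@8): 4 holes -> [(2, 2), (2, 13), (13, 2), (13, 13)]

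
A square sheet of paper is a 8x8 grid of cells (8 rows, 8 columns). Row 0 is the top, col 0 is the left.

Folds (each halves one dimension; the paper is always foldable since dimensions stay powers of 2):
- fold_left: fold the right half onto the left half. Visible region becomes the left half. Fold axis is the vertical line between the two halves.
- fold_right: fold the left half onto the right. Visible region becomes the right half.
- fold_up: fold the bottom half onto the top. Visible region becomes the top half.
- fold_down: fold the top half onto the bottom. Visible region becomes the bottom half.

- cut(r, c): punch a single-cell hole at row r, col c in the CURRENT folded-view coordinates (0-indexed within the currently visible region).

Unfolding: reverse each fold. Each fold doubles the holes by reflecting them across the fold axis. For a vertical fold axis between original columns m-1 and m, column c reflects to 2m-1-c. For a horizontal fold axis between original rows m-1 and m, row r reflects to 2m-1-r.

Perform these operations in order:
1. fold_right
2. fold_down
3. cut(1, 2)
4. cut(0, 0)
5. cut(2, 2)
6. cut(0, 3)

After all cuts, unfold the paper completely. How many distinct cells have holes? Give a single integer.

Answer: 16

Derivation:
Op 1 fold_right: fold axis v@4; visible region now rows[0,8) x cols[4,8) = 8x4
Op 2 fold_down: fold axis h@4; visible region now rows[4,8) x cols[4,8) = 4x4
Op 3 cut(1, 2): punch at orig (5,6); cuts so far [(5, 6)]; region rows[4,8) x cols[4,8) = 4x4
Op 4 cut(0, 0): punch at orig (4,4); cuts so far [(4, 4), (5, 6)]; region rows[4,8) x cols[4,8) = 4x4
Op 5 cut(2, 2): punch at orig (6,6); cuts so far [(4, 4), (5, 6), (6, 6)]; region rows[4,8) x cols[4,8) = 4x4
Op 6 cut(0, 3): punch at orig (4,7); cuts so far [(4, 4), (4, 7), (5, 6), (6, 6)]; region rows[4,8) x cols[4,8) = 4x4
Unfold 1 (reflect across h@4): 8 holes -> [(1, 6), (2, 6), (3, 4), (3, 7), (4, 4), (4, 7), (5, 6), (6, 6)]
Unfold 2 (reflect across v@4): 16 holes -> [(1, 1), (1, 6), (2, 1), (2, 6), (3, 0), (3, 3), (3, 4), (3, 7), (4, 0), (4, 3), (4, 4), (4, 7), (5, 1), (5, 6), (6, 1), (6, 6)]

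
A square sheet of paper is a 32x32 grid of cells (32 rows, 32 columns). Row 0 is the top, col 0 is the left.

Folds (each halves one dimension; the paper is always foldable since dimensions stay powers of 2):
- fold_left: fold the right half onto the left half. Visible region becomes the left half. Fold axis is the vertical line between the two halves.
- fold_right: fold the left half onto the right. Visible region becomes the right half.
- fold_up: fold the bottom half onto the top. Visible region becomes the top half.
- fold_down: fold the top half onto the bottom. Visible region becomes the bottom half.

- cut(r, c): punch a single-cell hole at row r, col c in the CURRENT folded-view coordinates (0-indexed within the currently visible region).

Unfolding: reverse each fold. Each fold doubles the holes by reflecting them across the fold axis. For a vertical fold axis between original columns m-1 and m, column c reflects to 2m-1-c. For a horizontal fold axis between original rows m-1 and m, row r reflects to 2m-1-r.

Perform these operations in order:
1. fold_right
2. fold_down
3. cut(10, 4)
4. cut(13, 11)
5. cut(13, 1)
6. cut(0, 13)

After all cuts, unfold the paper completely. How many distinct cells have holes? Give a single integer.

Op 1 fold_right: fold axis v@16; visible region now rows[0,32) x cols[16,32) = 32x16
Op 2 fold_down: fold axis h@16; visible region now rows[16,32) x cols[16,32) = 16x16
Op 3 cut(10, 4): punch at orig (26,20); cuts so far [(26, 20)]; region rows[16,32) x cols[16,32) = 16x16
Op 4 cut(13, 11): punch at orig (29,27); cuts so far [(26, 20), (29, 27)]; region rows[16,32) x cols[16,32) = 16x16
Op 5 cut(13, 1): punch at orig (29,17); cuts so far [(26, 20), (29, 17), (29, 27)]; region rows[16,32) x cols[16,32) = 16x16
Op 6 cut(0, 13): punch at orig (16,29); cuts so far [(16, 29), (26, 20), (29, 17), (29, 27)]; region rows[16,32) x cols[16,32) = 16x16
Unfold 1 (reflect across h@16): 8 holes -> [(2, 17), (2, 27), (5, 20), (15, 29), (16, 29), (26, 20), (29, 17), (29, 27)]
Unfold 2 (reflect across v@16): 16 holes -> [(2, 4), (2, 14), (2, 17), (2, 27), (5, 11), (5, 20), (15, 2), (15, 29), (16, 2), (16, 29), (26, 11), (26, 20), (29, 4), (29, 14), (29, 17), (29, 27)]

Answer: 16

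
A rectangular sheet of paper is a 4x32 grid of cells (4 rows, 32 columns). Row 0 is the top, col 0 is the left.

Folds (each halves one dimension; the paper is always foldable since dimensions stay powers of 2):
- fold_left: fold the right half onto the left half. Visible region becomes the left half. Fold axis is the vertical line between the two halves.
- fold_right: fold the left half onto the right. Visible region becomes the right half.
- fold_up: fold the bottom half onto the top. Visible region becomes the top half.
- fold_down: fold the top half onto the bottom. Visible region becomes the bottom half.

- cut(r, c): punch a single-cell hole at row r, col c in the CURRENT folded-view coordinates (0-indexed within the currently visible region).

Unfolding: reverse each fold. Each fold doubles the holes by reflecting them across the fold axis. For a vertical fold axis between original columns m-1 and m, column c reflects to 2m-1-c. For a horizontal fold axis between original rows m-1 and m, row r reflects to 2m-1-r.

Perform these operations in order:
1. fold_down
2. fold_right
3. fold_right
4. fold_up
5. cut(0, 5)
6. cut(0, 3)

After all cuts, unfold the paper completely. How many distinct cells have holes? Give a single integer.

Op 1 fold_down: fold axis h@2; visible region now rows[2,4) x cols[0,32) = 2x32
Op 2 fold_right: fold axis v@16; visible region now rows[2,4) x cols[16,32) = 2x16
Op 3 fold_right: fold axis v@24; visible region now rows[2,4) x cols[24,32) = 2x8
Op 4 fold_up: fold axis h@3; visible region now rows[2,3) x cols[24,32) = 1x8
Op 5 cut(0, 5): punch at orig (2,29); cuts so far [(2, 29)]; region rows[2,3) x cols[24,32) = 1x8
Op 6 cut(0, 3): punch at orig (2,27); cuts so far [(2, 27), (2, 29)]; region rows[2,3) x cols[24,32) = 1x8
Unfold 1 (reflect across h@3): 4 holes -> [(2, 27), (2, 29), (3, 27), (3, 29)]
Unfold 2 (reflect across v@24): 8 holes -> [(2, 18), (2, 20), (2, 27), (2, 29), (3, 18), (3, 20), (3, 27), (3, 29)]
Unfold 3 (reflect across v@16): 16 holes -> [(2, 2), (2, 4), (2, 11), (2, 13), (2, 18), (2, 20), (2, 27), (2, 29), (3, 2), (3, 4), (3, 11), (3, 13), (3, 18), (3, 20), (3, 27), (3, 29)]
Unfold 4 (reflect across h@2): 32 holes -> [(0, 2), (0, 4), (0, 11), (0, 13), (0, 18), (0, 20), (0, 27), (0, 29), (1, 2), (1, 4), (1, 11), (1, 13), (1, 18), (1, 20), (1, 27), (1, 29), (2, 2), (2, 4), (2, 11), (2, 13), (2, 18), (2, 20), (2, 27), (2, 29), (3, 2), (3, 4), (3, 11), (3, 13), (3, 18), (3, 20), (3, 27), (3, 29)]

Answer: 32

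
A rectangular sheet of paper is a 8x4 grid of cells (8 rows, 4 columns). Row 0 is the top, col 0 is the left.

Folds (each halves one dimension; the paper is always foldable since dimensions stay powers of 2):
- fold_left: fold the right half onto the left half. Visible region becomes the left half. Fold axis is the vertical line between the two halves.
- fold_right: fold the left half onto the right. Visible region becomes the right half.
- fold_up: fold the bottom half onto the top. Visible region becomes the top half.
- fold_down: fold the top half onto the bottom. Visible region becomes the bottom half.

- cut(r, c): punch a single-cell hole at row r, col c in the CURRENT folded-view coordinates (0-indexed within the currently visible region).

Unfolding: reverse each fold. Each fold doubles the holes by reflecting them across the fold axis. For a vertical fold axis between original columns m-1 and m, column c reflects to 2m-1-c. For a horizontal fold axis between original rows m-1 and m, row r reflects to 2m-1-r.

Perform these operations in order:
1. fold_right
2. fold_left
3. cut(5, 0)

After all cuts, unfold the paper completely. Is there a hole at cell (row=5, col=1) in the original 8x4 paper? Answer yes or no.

Op 1 fold_right: fold axis v@2; visible region now rows[0,8) x cols[2,4) = 8x2
Op 2 fold_left: fold axis v@3; visible region now rows[0,8) x cols[2,3) = 8x1
Op 3 cut(5, 0): punch at orig (5,2); cuts so far [(5, 2)]; region rows[0,8) x cols[2,3) = 8x1
Unfold 1 (reflect across v@3): 2 holes -> [(5, 2), (5, 3)]
Unfold 2 (reflect across v@2): 4 holes -> [(5, 0), (5, 1), (5, 2), (5, 3)]
Holes: [(5, 0), (5, 1), (5, 2), (5, 3)]

Answer: yes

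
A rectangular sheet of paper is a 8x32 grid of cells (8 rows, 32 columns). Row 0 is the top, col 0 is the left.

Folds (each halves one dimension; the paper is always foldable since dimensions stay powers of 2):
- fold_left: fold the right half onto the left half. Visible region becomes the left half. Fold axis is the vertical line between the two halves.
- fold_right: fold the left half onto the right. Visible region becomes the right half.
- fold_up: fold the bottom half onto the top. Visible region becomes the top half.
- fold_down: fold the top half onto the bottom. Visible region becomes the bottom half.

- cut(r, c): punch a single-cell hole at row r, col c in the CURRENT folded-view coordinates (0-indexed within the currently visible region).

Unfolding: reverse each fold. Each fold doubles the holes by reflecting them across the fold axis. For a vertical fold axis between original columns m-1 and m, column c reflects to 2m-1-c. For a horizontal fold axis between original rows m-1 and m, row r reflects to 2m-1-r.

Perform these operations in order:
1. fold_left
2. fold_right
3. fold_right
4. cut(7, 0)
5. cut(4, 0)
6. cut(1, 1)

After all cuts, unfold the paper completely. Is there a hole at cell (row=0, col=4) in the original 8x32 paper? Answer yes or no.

Op 1 fold_left: fold axis v@16; visible region now rows[0,8) x cols[0,16) = 8x16
Op 2 fold_right: fold axis v@8; visible region now rows[0,8) x cols[8,16) = 8x8
Op 3 fold_right: fold axis v@12; visible region now rows[0,8) x cols[12,16) = 8x4
Op 4 cut(7, 0): punch at orig (7,12); cuts so far [(7, 12)]; region rows[0,8) x cols[12,16) = 8x4
Op 5 cut(4, 0): punch at orig (4,12); cuts so far [(4, 12), (7, 12)]; region rows[0,8) x cols[12,16) = 8x4
Op 6 cut(1, 1): punch at orig (1,13); cuts so far [(1, 13), (4, 12), (7, 12)]; region rows[0,8) x cols[12,16) = 8x4
Unfold 1 (reflect across v@12): 6 holes -> [(1, 10), (1, 13), (4, 11), (4, 12), (7, 11), (7, 12)]
Unfold 2 (reflect across v@8): 12 holes -> [(1, 2), (1, 5), (1, 10), (1, 13), (4, 3), (4, 4), (4, 11), (4, 12), (7, 3), (7, 4), (7, 11), (7, 12)]
Unfold 3 (reflect across v@16): 24 holes -> [(1, 2), (1, 5), (1, 10), (1, 13), (1, 18), (1, 21), (1, 26), (1, 29), (4, 3), (4, 4), (4, 11), (4, 12), (4, 19), (4, 20), (4, 27), (4, 28), (7, 3), (7, 4), (7, 11), (7, 12), (7, 19), (7, 20), (7, 27), (7, 28)]
Holes: [(1, 2), (1, 5), (1, 10), (1, 13), (1, 18), (1, 21), (1, 26), (1, 29), (4, 3), (4, 4), (4, 11), (4, 12), (4, 19), (4, 20), (4, 27), (4, 28), (7, 3), (7, 4), (7, 11), (7, 12), (7, 19), (7, 20), (7, 27), (7, 28)]

Answer: no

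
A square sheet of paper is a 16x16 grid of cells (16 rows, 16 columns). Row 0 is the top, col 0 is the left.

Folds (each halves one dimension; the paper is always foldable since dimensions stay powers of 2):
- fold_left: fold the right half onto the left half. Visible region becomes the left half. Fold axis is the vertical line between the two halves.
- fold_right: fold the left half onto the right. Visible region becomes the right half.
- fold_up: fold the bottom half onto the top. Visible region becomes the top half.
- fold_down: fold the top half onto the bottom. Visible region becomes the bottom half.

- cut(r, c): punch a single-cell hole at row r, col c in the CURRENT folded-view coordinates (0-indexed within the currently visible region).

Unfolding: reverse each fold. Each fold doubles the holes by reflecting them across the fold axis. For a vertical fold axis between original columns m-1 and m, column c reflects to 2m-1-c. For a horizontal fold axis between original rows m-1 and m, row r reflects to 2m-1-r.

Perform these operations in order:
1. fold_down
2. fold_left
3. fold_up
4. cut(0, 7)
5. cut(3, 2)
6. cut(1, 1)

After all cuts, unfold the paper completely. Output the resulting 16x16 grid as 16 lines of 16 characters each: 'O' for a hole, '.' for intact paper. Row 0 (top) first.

Answer: .......OO.......
.O............O.
................
..O..........O..
..O..........O..
................
.O............O.
.......OO.......
.......OO.......
.O............O.
................
..O..........O..
..O..........O..
................
.O............O.
.......OO.......

Derivation:
Op 1 fold_down: fold axis h@8; visible region now rows[8,16) x cols[0,16) = 8x16
Op 2 fold_left: fold axis v@8; visible region now rows[8,16) x cols[0,8) = 8x8
Op 3 fold_up: fold axis h@12; visible region now rows[8,12) x cols[0,8) = 4x8
Op 4 cut(0, 7): punch at orig (8,7); cuts so far [(8, 7)]; region rows[8,12) x cols[0,8) = 4x8
Op 5 cut(3, 2): punch at orig (11,2); cuts so far [(8, 7), (11, 2)]; region rows[8,12) x cols[0,8) = 4x8
Op 6 cut(1, 1): punch at orig (9,1); cuts so far [(8, 7), (9, 1), (11, 2)]; region rows[8,12) x cols[0,8) = 4x8
Unfold 1 (reflect across h@12): 6 holes -> [(8, 7), (9, 1), (11, 2), (12, 2), (14, 1), (15, 7)]
Unfold 2 (reflect across v@8): 12 holes -> [(8, 7), (8, 8), (9, 1), (9, 14), (11, 2), (11, 13), (12, 2), (12, 13), (14, 1), (14, 14), (15, 7), (15, 8)]
Unfold 3 (reflect across h@8): 24 holes -> [(0, 7), (0, 8), (1, 1), (1, 14), (3, 2), (3, 13), (4, 2), (4, 13), (6, 1), (6, 14), (7, 7), (7, 8), (8, 7), (8, 8), (9, 1), (9, 14), (11, 2), (11, 13), (12, 2), (12, 13), (14, 1), (14, 14), (15, 7), (15, 8)]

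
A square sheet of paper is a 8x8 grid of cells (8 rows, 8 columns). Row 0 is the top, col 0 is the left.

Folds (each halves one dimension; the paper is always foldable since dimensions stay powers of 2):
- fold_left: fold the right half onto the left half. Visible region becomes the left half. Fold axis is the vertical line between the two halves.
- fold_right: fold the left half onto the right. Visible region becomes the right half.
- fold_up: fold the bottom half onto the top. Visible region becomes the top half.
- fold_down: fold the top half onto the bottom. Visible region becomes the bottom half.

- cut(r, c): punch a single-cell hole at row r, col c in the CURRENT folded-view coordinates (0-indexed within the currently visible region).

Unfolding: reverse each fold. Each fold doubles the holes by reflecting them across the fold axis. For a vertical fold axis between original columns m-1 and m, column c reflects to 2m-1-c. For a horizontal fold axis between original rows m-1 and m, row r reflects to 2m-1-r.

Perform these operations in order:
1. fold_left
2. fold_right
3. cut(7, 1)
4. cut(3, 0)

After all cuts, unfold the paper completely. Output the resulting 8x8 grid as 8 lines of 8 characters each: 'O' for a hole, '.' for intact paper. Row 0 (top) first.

Answer: ........
........
........
.OO..OO.
........
........
........
O..OO..O

Derivation:
Op 1 fold_left: fold axis v@4; visible region now rows[0,8) x cols[0,4) = 8x4
Op 2 fold_right: fold axis v@2; visible region now rows[0,8) x cols[2,4) = 8x2
Op 3 cut(7, 1): punch at orig (7,3); cuts so far [(7, 3)]; region rows[0,8) x cols[2,4) = 8x2
Op 4 cut(3, 0): punch at orig (3,2); cuts so far [(3, 2), (7, 3)]; region rows[0,8) x cols[2,4) = 8x2
Unfold 1 (reflect across v@2): 4 holes -> [(3, 1), (3, 2), (7, 0), (7, 3)]
Unfold 2 (reflect across v@4): 8 holes -> [(3, 1), (3, 2), (3, 5), (3, 6), (7, 0), (7, 3), (7, 4), (7, 7)]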